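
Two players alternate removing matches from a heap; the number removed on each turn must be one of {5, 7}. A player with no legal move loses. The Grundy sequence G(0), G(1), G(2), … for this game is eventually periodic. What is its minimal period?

12

n :  0  1  2  3  4  5  6  7  8  9 10 11 12 13 14 15 16 17 18 19 20 21 22 23 24 25
G :  0  0  0  0  0  1  1  1  1  1  2  2  0  0  0  0  0  1  1  1  1  1  2  2  0  0
G(n+12) = G(n) holds for n = 0,…,6 (a full window of length max(S) = 7), so the sequence is purely periodic with period 12.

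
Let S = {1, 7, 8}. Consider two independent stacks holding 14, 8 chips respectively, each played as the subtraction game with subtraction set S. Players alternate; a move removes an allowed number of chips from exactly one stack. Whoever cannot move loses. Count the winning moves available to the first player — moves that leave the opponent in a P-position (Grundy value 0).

All stacks use S = {1, 7, 8}:
G(0) = 0
G(1) = mex{0} = 1
G(2) = mex{1} = 0
G(3) = mex{0} = 1
G(4) = mex{1} = 0
G(5) = mex{0} = 1
G(6) = mex{1} = 0
G(7) = mex{0,0} = 1
G(8) = mex{1,1,0} = 2
G(9) = mex{2,0,1} = 3
G(10) = mex{3,1,0} = 2
G(11) = mex{2,0,1} = 3
G(12) = mex{3,1,0} = 2
G(13) = mex{2,0,1} = 3
G(14) = mex{3,1,0} = 2
Stack A: G(14) = 2.
Stack B: G(8) = 2.
Combined Grundy value = 2 ⊕ 2 = 0.
A winning move leaves total XOR = 0, i.e. changes one component's Grundy value g to g ⊕ X where X is the current total.
Stack A: target g' = 2⊕0 = 2, but every legal move changes the Grundy value (mex property), so 0 moves.
Stack B: target g' = 2⊕0 = 2, but every legal move changes the Grundy value (mex property), so 0 moves.

0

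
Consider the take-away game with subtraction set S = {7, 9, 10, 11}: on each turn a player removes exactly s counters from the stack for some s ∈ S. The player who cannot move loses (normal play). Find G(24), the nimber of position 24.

0

n :  0  1  2  3  4  5  6  7  8  9 10 11 12 13 14 15 16 17 18 19 20 21 22 23 24
G :  0  0  0  0  0  0  0  1  1  1  1  1  1  1  2  2  2  2  0  0  0  0  0  0  0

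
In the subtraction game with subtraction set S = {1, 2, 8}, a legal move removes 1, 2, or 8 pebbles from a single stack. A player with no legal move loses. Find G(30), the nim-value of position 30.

0

n :  0  1  2  3  4  5  6  7  8  9 10 11 12 13 14 15 16 17 18 19 20 21 22 23 24 25 26 27 28 29 30
G :  0  1  2  0  1  2  0  1  2  0  1  2  0  1  2  0  1  2  0  1  2  0  1  2  0  1  2  0  1  2  0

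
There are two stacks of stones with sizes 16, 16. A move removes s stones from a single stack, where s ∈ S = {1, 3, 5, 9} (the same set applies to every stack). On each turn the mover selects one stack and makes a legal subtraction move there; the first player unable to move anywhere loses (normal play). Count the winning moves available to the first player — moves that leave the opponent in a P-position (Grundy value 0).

0

All stacks use S = {1, 3, 5, 9}:
n :  0  1  2  3  4  5  6  7  8  9 10 11 12 13 14 15 16
G :  0  1  0  1  0  1  0  1  0  1  0  1  0  1  0  1  0
Stack A: G(16) = 0.
Stack B: G(16) = 0.
Combined Grundy value = 0 ⊕ 0 = 0.
A winning move leaves total XOR = 0, i.e. changes one component's Grundy value g to g ⊕ X where X is the current total.
Stack A: target g' = 0⊕0 = 0, but every legal move changes the Grundy value (mex property), so 0 moves.
Stack B: target g' = 0⊕0 = 0, but every legal move changes the Grundy value (mex property), so 0 moves.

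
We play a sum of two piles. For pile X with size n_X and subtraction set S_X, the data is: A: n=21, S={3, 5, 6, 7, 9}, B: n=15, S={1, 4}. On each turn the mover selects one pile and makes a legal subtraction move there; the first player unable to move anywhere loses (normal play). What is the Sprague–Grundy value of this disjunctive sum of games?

3

Pile A, S = {3, 5, 6, 7, 9}:
n :  0  1  2  3  4  5  6  7  8  9 10 11 12 13 14 15 16 17 18 19 20 21
G :  0  0  0  1  1  1  2  2  2  3  3  3  0  0  0  1  1  1  2  2  2  3
G_A(21) = 3.
Pile B, S = {1, 4}:
G(0) = 0
G(1) = mex{0} = 1
G(2) = mex{1} = 0
G(3) = mex{0} = 1
G(4) = mex{1,0} = 2
G(5) = mex{2,1} = 0
G(6) = mex{0,0} = 1
G(7) = mex{1,1} = 0
G(8) = mex{0,2} = 1
G(9) = mex{1,0} = 2
G(10) = mex{2,1} = 0
G(11) = mex{0,0} = 1
G(12) = mex{1,1} = 0
G(13) = mex{0,2} = 1
G(14) = mex{1,0} = 2
G(15) = mex{2,1} = 0
G_B(15) = 0.
Combined Grundy value = 3 ⊕ 0 = 3.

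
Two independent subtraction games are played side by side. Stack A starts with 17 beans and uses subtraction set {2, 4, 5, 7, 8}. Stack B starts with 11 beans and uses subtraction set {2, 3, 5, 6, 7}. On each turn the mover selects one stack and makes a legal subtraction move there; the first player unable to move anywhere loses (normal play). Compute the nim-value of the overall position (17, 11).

2

Stack A, S = {2, 4, 5, 7, 8}:
G(0) = 0
G(1) = mex{} = 0
G(2) = mex{0} = 1
G(3) = mex{0} = 1
G(4) = mex{1,0} = 2
G(5) = mex{1,0,0} = 2
G(6) = mex{2,1,0} = 3
G(7) = mex{2,1,1,0} = 3
G(8) = mex{3,2,1,0,0} = 4
G(9) = mex{3,2,2,1,0} = 4
G(10) = mex{4,3,2,1,1} = 0
G(11) = mex{4,3,3,2,1} = 0
G(12) = mex{0,4,3,2,2} = 1
G(13) = mex{0,4,4,3,2} = 1
G(14) = mex{1,0,4,3,3} = 2
G(15) = mex{1,0,0,4,3} = 2
G(16) = mex{2,1,0,4,4} = 3
G(17) = mex{2,1,1,0,4} = 3
G_A(17) = 3.
Stack B, S = {2, 3, 5, 6, 7}:
G(0) = 0
G(1) = mex{} = 0
G(2) = mex{0} = 1
G(3) = mex{0,0} = 1
G(4) = mex{1,0} = 2
G(5) = mex{1,1,0} = 2
G(6) = mex{2,1,0,0} = 3
G(7) = mex{2,2,1,0,0} = 3
G(8) = mex{3,2,1,1,0} = 4
G(9) = mex{3,3,2,1,1} = 0
G(10) = mex{4,3,2,2,1} = 0
G(11) = mex{0,4,3,2,2} = 1
G_B(11) = 1.
Combined Grundy value = 3 ⊕ 1 = 2.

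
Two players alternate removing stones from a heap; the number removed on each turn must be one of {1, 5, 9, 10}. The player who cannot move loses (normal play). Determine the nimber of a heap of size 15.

G(0) = 0
G(1) = mex{0} = 1
G(2) = mex{1} = 0
G(3) = mex{0} = 1
G(4) = mex{1} = 0
G(5) = mex{0,0} = 1
G(6) = mex{1,1} = 0
G(7) = mex{0,0} = 1
G(8) = mex{1,1} = 0
G(9) = mex{0,0,0} = 1
G(10) = mex{1,1,1,0} = 2
G(11) = mex{2,0,0,1} = 3
G(12) = mex{3,1,1,0} = 2
G(13) = mex{2,0,0,1} = 3
G(14) = mex{3,1,1,0} = 2
G(15) = mex{2,2,0,1} = 3

3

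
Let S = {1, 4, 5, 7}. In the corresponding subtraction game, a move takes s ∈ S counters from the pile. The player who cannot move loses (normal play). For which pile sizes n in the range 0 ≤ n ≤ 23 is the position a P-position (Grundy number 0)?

0, 2, 8, 10, 16, 18

G(0) = 0
G(1) = mex{0} = 1
G(2) = mex{1} = 0
G(3) = mex{0} = 1
G(4) = mex{1,0} = 2
G(5) = mex{2,1,0} = 3
G(6) = mex{3,0,1} = 2
G(7) = mex{2,1,0,0} = 3
G(8) = mex{3,2,1,1} = 0
G(9) = mex{0,3,2,0} = 1
G(10) = mex{1,2,3,1} = 0
G(11) = mex{0,3,2,2} = 1
G(12) = mex{1,0,3,3} = 2
G(13) = mex{2,1,0,2} = 3
G(14) = mex{3,0,1,3} = 2
G(15) = mex{2,1,0,0} = 3
G(16) = mex{3,2,1,1} = 0
G(17) = mex{0,3,2,0} = 1
G(18) = mex{1,2,3,1} = 0
G(19) = mex{0,3,2,2} = 1
G(20) = mex{1,0,3,3} = 2
G(21) = mex{2,1,0,2} = 3
G(22) = mex{3,0,1,3} = 2
G(23) = mex{2,1,0,0} = 3
P-positions are exactly the n with G(n) = 0.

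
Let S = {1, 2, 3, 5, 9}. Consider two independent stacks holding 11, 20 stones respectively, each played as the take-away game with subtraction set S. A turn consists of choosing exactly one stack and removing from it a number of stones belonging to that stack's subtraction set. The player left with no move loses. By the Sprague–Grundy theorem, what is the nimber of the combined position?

All stacks use S = {1, 2, 3, 5, 9}:
G(0) = 0
G(1) = mex{0} = 1
G(2) = mex{1,0} = 2
G(3) = mex{2,1,0} = 3
G(4) = mex{3,2,1} = 0
G(5) = mex{0,3,2,0} = 1
G(6) = mex{1,0,3,1} = 2
G(7) = mex{2,1,0,2} = 3
G(8) = mex{3,2,1,3} = 0
G(9) = mex{0,3,2,0,0} = 1
G(10) = mex{1,0,3,1,1} = 2
G(11) = mex{2,1,0,2,2} = 3
G(12) = mex{3,2,1,3,3} = 0
G(13) = mex{0,3,2,0,0} = 1
G(14) = mex{1,0,3,1,1} = 2
G(15) = mex{2,1,0,2,2} = 3
G(16) = mex{3,2,1,3,3} = 0
G(17) = mex{0,3,2,0,0} = 1
G(18) = mex{1,0,3,1,1} = 2
G(19) = mex{2,1,0,2,2} = 3
G(20) = mex{3,2,1,3,3} = 0
Stack A: G(11) = 3.
Stack B: G(20) = 0.
Combined Grundy value = 3 ⊕ 0 = 3.

3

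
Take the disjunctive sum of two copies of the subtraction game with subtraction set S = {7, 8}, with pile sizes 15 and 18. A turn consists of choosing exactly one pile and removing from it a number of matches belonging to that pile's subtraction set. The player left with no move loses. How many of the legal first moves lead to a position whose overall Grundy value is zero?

0

All piles use S = {7, 8}:
n :  0  1  2  3  4  5  6  7  8  9 10 11 12 13 14 15 16 17 18
G :  0  0  0  0  0  0  0  1  1  1  1  1  1  1  2  0  0  0  0
Pile A: G(15) = 0.
Pile B: G(18) = 0.
Combined Grundy value = 0 ⊕ 0 = 0.
A winning move leaves total XOR = 0, i.e. changes one component's Grundy value g to g ⊕ X where X is the current total.
Pile A: target g' = 0⊕0 = 0, but every legal move changes the Grundy value (mex property), so 0 moves.
Pile B: target g' = 0⊕0 = 0, but every legal move changes the Grundy value (mex property), so 0 moves.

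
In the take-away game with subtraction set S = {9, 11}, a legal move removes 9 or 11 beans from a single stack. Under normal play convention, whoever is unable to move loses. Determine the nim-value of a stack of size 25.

0

G(0) = 0
G(1) = mex{} = 0
G(2) = mex{} = 0
G(3) = mex{} = 0
G(4) = mex{} = 0
G(5) = mex{} = 0
G(6) = mex{} = 0
G(7) = mex{} = 0
G(8) = mex{} = 0
G(9) = mex{0} = 1
G(10) = mex{0} = 1
G(11) = mex{0,0} = 1
G(12) = mex{0,0} = 1
G(13) = mex{0,0} = 1
G(14) = mex{0,0} = 1
G(15) = mex{0,0} = 1
G(16) = mex{0,0} = 1
G(17) = mex{0,0} = 1
G(18) = mex{1,0} = 2
G(19) = mex{1,0} = 2
G(20) = mex{1,1} = 0
G(21) = mex{1,1} = 0
G(22) = mex{1,1} = 0
G(23) = mex{1,1} = 0
G(24) = mex{1,1} = 0
G(25) = mex{1,1} = 0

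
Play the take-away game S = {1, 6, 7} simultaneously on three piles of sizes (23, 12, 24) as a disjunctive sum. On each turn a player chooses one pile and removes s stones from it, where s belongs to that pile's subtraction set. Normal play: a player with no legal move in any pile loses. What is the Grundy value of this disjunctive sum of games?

All piles use S = {1, 6, 7}:
G(0) = 0
G(1) = mex{0} = 1
G(2) = mex{1} = 0
G(3) = mex{0} = 1
G(4) = mex{1} = 0
G(5) = mex{0} = 1
G(6) = mex{1,0} = 2
G(7) = mex{2,1,0} = 3
G(8) = mex{3,0,1} = 2
G(9) = mex{2,1,0} = 3
G(10) = mex{3,0,1} = 2
G(11) = mex{2,1,0} = 3
G(12) = mex{3,2,1} = 0
G(13) = mex{0,3,2} = 1
G(14) = mex{1,2,3} = 0
G(15) = mex{0,3,2} = 1
G(16) = mex{1,2,3} = 0
G(17) = mex{0,3,2} = 1
G(18) = mex{1,0,3} = 2
G(19) = mex{2,1,0} = 3
G(20) = mex{3,0,1} = 2
G(21) = mex{2,1,0} = 3
G(22) = mex{3,0,1} = 2
G(23) = mex{2,1,0} = 3
G(24) = mex{3,2,1} = 0
Pile A: G(23) = 3.
Pile B: G(12) = 0.
Pile C: G(24) = 0.
Combined Grundy value = 3 ⊕ 0 ⊕ 0 = 3.

3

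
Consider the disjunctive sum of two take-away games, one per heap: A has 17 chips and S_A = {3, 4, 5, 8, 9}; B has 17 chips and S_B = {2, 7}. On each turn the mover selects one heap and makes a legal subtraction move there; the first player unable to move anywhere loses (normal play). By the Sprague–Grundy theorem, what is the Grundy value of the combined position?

Heap A, S = {3, 4, 5, 8, 9}:
n :  0  1  2  3  4  5  6  7  8  9 10 11 12 13 14 15 16 17
G :  0  0  0  1  1  1  2  2  2  3  3  3  0  0  0  1  1  1
G_A(17) = 1.
Heap B, S = {2, 7}:
n :  0  1  2  3  4  5  6  7  8  9 10 11 12 13 14 15 16 17
G :  0  0  1  1  0  0  1  1  2  0  0  1  1  0  0  1  1  2
G_B(17) = 2.
Combined Grundy value = 1 ⊕ 2 = 3.

3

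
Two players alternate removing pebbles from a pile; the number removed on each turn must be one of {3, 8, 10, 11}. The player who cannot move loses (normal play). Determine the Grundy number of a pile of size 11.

3

n :  0  1  2  3  4  5  6  7  8  9 10 11
G :  0  0  0  1  1  1  0  0  2  1  1  3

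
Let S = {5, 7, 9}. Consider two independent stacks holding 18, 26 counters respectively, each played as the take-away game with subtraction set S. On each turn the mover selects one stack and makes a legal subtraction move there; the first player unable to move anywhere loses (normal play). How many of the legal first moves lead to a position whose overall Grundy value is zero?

3

All stacks use S = {5, 7, 9}:
n :  0  1  2  3  4  5  6  7  8  9 10 11 12 13 14 15 16 17 18 19 20 21 22 23 24 25 26
G :  0  0  0  0  0  1  1  1  1  1  2  2  2  2  0  0  0  0  0  1  1  1  1  1  2  2  2
Stack A: G(18) = 0.
Stack B: G(26) = 2.
Combined Grundy value = 0 ⊕ 2 = 2.
A winning move leaves total XOR = 0, i.e. changes one component's Grundy value g to g ⊕ X where X is the current total.
Stack A: need g' = 0⊕2 = 2. Options: 18−5→G=2, 18−7→G=2, 18−9→G=1. Hits: 2.
Stack B: need g' = 2⊕2 = 0. Options: 26−5→G=1, 26−7→G=1, 26−9→G=0. Hits: 1.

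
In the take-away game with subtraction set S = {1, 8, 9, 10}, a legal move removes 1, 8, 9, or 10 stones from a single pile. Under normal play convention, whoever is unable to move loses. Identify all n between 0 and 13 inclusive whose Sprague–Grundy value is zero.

0, 2, 4, 6

n :  0  1  2  3  4  5  6  7  8  9 10 11 12 13
G :  0  1  0  1  0  1  0  1  2  3  2  3  2  3
P-positions are exactly the n with G(n) = 0.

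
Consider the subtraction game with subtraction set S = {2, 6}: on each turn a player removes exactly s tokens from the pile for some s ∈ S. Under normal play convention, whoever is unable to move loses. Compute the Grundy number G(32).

G(0) = 0
G(1) = mex{} = 0
G(2) = mex{0} = 1
G(3) = mex{0} = 1
G(4) = mex{1} = 0
G(5) = mex{1} = 0
G(6) = mex{0,0} = 1
G(7) = mex{0,0} = 1
G(8) = mex{1,1} = 0
G(9) = mex{1,1} = 0
G(10) = mex{0,0} = 1
G(11) = mex{0,0} = 1
G(12) = mex{1,1} = 0
G(13) = mex{1,1} = 0
G(14) = mex{0,0} = 1
G(15) = mex{0,0} = 1
G(16) = mex{1,1} = 0
G(17) = mex{1,1} = 0
G(18) = mex{0,0} = 1
G(19) = mex{0,0} = 1
G(20) = mex{1,1} = 0
G(21) = mex{1,1} = 0
G(22) = mex{0,0} = 1
G(23) = mex{0,0} = 1
G(24) = mex{1,1} = 0
G(25) = mex{1,1} = 0
G(26) = mex{0,0} = 1
G(27) = mex{0,0} = 1
G(28) = mex{1,1} = 0
G(29) = mex{1,1} = 0
G(30) = mex{0,0} = 1
G(31) = mex{0,0} = 1
G(32) = mex{1,1} = 0

0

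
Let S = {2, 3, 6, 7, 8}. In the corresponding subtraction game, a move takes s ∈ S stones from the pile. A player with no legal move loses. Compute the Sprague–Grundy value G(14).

0

G(0) = 0
G(1) = mex{} = 0
G(2) = mex{0} = 1
G(3) = mex{0,0} = 1
G(4) = mex{1,0} = 2
G(5) = mex{1,1} = 0
G(6) = mex{2,1,0} = 3
G(7) = mex{0,2,0,0} = 1
G(8) = mex{3,0,1,0,0} = 2
G(9) = mex{1,3,1,1,0} = 2
G(10) = mex{2,1,2,1,1} = 0
G(11) = mex{2,2,0,2,1} = 3
G(12) = mex{0,2,3,0,2} = 1
G(13) = mex{3,0,1,3,0} = 2
G(14) = mex{1,3,2,1,3} = 0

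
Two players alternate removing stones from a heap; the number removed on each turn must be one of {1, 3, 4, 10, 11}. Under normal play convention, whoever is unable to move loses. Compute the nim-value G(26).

3

n :  0  1  2  3  4  5  6  7  8  9 10 11 12 13 14 15 16 17 18 19 20 21 22 23 24 25 26
G :  0  1  0  1  2  3  2  0  1  0  1  2  3  2  0  1  0  1  2  3  2  0  1  0  1  2  3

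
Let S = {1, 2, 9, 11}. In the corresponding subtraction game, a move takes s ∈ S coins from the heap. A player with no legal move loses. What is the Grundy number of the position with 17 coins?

1

n :  0  1  2  3  4  5  6  7  8  9 10 11 12 13 14 15 16 17
G :  0  1  2  0  1  2  0  1  2  3  0  1  2  0  1  2  0  1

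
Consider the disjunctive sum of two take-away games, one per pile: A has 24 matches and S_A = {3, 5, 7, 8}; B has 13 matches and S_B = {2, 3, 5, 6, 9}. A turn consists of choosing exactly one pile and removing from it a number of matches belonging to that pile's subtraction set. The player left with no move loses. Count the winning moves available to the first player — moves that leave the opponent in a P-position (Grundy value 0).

Pile A, S = {3, 5, 7, 8}:
G(0) = 0
G(1) = mex{} = 0
G(2) = mex{} = 0
G(3) = mex{0} = 1
G(4) = mex{0} = 1
G(5) = mex{0,0} = 1
G(6) = mex{1,0} = 2
G(7) = mex{1,0,0} = 2
G(8) = mex{1,1,0,0} = 2
G(9) = mex{2,1,0,0} = 3
G(10) = mex{2,1,1,0} = 3
G(11) = mex{2,2,1,1} = 0
G(12) = mex{3,2,1,1} = 0
G(13) = mex{3,2,2,1} = 0
G(14) = mex{0,3,2,2} = 1
G(15) = mex{0,3,2,2} = 1
G(16) = mex{0,0,3,2} = 1
G(17) = mex{1,0,3,3} = 2
G(18) = mex{1,0,0,3} = 2
G(19) = mex{1,1,0,0} = 2
G(20) = mex{2,1,0,0} = 3
G(21) = mex{2,1,1,0} = 3
G(22) = mex{2,2,1,1} = 0
G(23) = mex{3,2,1,1} = 0
G(24) = mex{3,2,2,1} = 0
G_A(24) = 0.
Pile B, S = {2, 3, 5, 6, 9}:
n :  0  1  2  3  4  5  6  7  8  9 10 11 12 13
G :  0  0  1  1  2  2  3  3  0  4  1  5  0  4
G_B(13) = 4.
Combined Grundy value = 0 ⊕ 4 = 4.
A winning move leaves total XOR = 0, i.e. changes one component's Grundy value g to g ⊕ X where X is the current total.
Pile A: need g' = 0⊕4 = 4. Options: 24−3→G=3, 24−5→G=2, 24−7→G=2, 24−8→G=1. Hits: 0.
Pile B: need g' = 4⊕4 = 0. Options: 13−2→G=5, 13−3→G=1, 13−5→G=0, 13−6→G=3, 13−9→G=2. Hits: 1.

1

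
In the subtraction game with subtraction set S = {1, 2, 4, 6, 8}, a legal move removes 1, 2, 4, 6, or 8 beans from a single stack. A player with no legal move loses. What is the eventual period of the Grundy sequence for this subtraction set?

n :  0  1  2  3  4  5  6  7  8  9 10 11 12 13 14 15 16 17 18 19 20 21
G :  0  1  2  0  1  2  3  4  5  3  0  1  2  0  1  2  3  4  5  3  0  1
G(n+10) = G(n) holds for n = 0,…,7 (a full window of length max(S) = 8), so the sequence is purely periodic with period 10.

10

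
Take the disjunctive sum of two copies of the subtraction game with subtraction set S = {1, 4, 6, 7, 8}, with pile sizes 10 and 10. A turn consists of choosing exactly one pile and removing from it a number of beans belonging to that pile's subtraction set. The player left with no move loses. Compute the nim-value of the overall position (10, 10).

0

All piles use S = {1, 4, 6, 7, 8}:
G(0) = 0
G(1) = mex{0} = 1
G(2) = mex{1} = 0
G(3) = mex{0} = 1
G(4) = mex{1,0} = 2
G(5) = mex{2,1} = 0
G(6) = mex{0,0,0} = 1
G(7) = mex{1,1,1,0} = 2
G(8) = mex{2,2,0,1,0} = 3
G(9) = mex{3,0,1,0,1} = 2
G(10) = mex{2,1,2,1,0} = 3
Pile A: G(10) = 3.
Pile B: G(10) = 3.
Combined Grundy value = 3 ⊕ 3 = 0.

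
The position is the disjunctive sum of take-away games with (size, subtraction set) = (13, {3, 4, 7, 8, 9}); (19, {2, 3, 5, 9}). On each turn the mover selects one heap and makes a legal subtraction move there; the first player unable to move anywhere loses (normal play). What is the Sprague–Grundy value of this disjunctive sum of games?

Heap A, S = {3, 4, 7, 8, 9}:
G(0) = 0
G(1) = mex{} = 0
G(2) = mex{} = 0
G(3) = mex{0} = 1
G(4) = mex{0,0} = 1
G(5) = mex{0,0} = 1
G(6) = mex{1,0} = 2
G(7) = mex{1,1,0} = 2
G(8) = mex{1,1,0,0} = 2
G(9) = mex{2,1,0,0,0} = 3
G(10) = mex{2,2,1,0,0} = 3
G(11) = mex{2,2,1,1,0} = 3
G(12) = mex{3,2,1,1,1} = 0
G(13) = mex{3,3,2,1,1} = 0
G_A(13) = 0.
Heap B, S = {2, 3, 5, 9}:
G(0) = 0
G(1) = mex{} = 0
G(2) = mex{0} = 1
G(3) = mex{0,0} = 1
G(4) = mex{1,0} = 2
G(5) = mex{1,1,0} = 2
G(6) = mex{2,1,0} = 3
G(7) = mex{2,2,1} = 0
G(8) = mex{3,2,1} = 0
G(9) = mex{0,3,2,0} = 1
G(10) = mex{0,0,2,0} = 1
G(11) = mex{1,0,3,1} = 2
G(12) = mex{1,1,0,1} = 2
G(13) = mex{2,1,0,2} = 3
G(14) = mex{2,2,1,2} = 0
G(15) = mex{3,2,1,3} = 0
G(16) = mex{0,3,2,0} = 1
G(17) = mex{0,0,2,0} = 1
G(18) = mex{1,0,3,1} = 2
G(19) = mex{1,1,0,1} = 2
G_B(19) = 2.
Combined Grundy value = 0 ⊕ 2 = 2.

2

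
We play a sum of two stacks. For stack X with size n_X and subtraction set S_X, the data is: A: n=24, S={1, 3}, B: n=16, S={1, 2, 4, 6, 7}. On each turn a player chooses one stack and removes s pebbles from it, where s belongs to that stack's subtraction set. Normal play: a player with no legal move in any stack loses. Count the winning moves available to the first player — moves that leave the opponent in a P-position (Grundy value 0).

0

Stack A, S = {1, 3}:
G(0) = 0
G(1) = mex{0} = 1
G(2) = mex{1} = 0
G(3) = mex{0,0} = 1
G(4) = mex{1,1} = 0
G(5) = mex{0,0} = 1
G(6) = mex{1,1} = 0
G(7) = mex{0,0} = 1
G(8) = mex{1,1} = 0
G(9) = mex{0,0} = 1
G(10) = mex{1,1} = 0
G(11) = mex{0,0} = 1
G(12) = mex{1,1} = 0
G(13) = mex{0,0} = 1
G(14) = mex{1,1} = 0
G(15) = mex{0,0} = 1
G(16) = mex{1,1} = 0
G(17) = mex{0,0} = 1
G(18) = mex{1,1} = 0
G(19) = mex{0,0} = 1
G(20) = mex{1,1} = 0
G(21) = mex{0,0} = 1
G(22) = mex{1,1} = 0
G(23) = mex{0,0} = 1
G(24) = mex{1,1} = 0
G_A(24) = 0.
Stack B, S = {1, 2, 4, 6, 7}:
G(0) = 0
G(1) = mex{0} = 1
G(2) = mex{1,0} = 2
G(3) = mex{2,1} = 0
G(4) = mex{0,2,0} = 1
G(5) = mex{1,0,1} = 2
G(6) = mex{2,1,2,0} = 3
G(7) = mex{3,2,0,1,0} = 4
G(8) = mex{4,3,1,2,1} = 0
G(9) = mex{0,4,2,0,2} = 1
G(10) = mex{1,0,3,1,0} = 2
G(11) = mex{2,1,4,2,1} = 0
G(12) = mex{0,2,0,3,2} = 1
G(13) = mex{1,0,1,4,3} = 2
G(14) = mex{2,1,2,0,4} = 3
G(15) = mex{3,2,0,1,0} = 4
G(16) = mex{4,3,1,2,1} = 0
G_B(16) = 0.
Combined Grundy value = 0 ⊕ 0 = 0.
A winning move leaves total XOR = 0, i.e. changes one component's Grundy value g to g ⊕ X where X is the current total.
Stack A: target g' = 0⊕0 = 0, but every legal move changes the Grundy value (mex property), so 0 moves.
Stack B: target g' = 0⊕0 = 0, but every legal move changes the Grundy value (mex property), so 0 moves.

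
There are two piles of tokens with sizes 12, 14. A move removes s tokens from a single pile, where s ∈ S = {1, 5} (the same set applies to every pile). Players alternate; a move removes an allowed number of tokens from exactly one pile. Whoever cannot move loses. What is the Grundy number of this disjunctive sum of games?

0

All piles use S = {1, 5}:
G(0) = 0
G(1) = mex{0} = 1
G(2) = mex{1} = 0
G(3) = mex{0} = 1
G(4) = mex{1} = 0
G(5) = mex{0,0} = 1
G(6) = mex{1,1} = 0
G(7) = mex{0,0} = 1
G(8) = mex{1,1} = 0
G(9) = mex{0,0} = 1
G(10) = mex{1,1} = 0
G(11) = mex{0,0} = 1
G(12) = mex{1,1} = 0
G(13) = mex{0,0} = 1
G(14) = mex{1,1} = 0
Pile A: G(12) = 0.
Pile B: G(14) = 0.
Combined Grundy value = 0 ⊕ 0 = 0.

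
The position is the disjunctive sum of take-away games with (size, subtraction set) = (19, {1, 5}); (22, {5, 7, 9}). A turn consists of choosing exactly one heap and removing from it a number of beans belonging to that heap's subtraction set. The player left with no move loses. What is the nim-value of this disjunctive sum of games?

Heap A, S = {1, 5}:
G(0) = 0
G(1) = mex{0} = 1
G(2) = mex{1} = 0
G(3) = mex{0} = 1
G(4) = mex{1} = 0
G(5) = mex{0,0} = 1
G(6) = mex{1,1} = 0
G(7) = mex{0,0} = 1
G(8) = mex{1,1} = 0
G(9) = mex{0,0} = 1
G(10) = mex{1,1} = 0
G(11) = mex{0,0} = 1
G(12) = mex{1,1} = 0
G(13) = mex{0,0} = 1
G(14) = mex{1,1} = 0
G(15) = mex{0,0} = 1
G(16) = mex{1,1} = 0
G(17) = mex{0,0} = 1
G(18) = mex{1,1} = 0
G(19) = mex{0,0} = 1
G_A(19) = 1.
Heap B, S = {5, 7, 9}:
n :  0  1  2  3  4  5  6  7  8  9 10 11 12 13 14 15 16 17 18 19 20 21 22
G :  0  0  0  0  0  1  1  1  1  1  2  2  2  2  0  0  0  0  0  1  1  1  1
G_B(22) = 1.
Combined Grundy value = 1 ⊕ 1 = 0.

0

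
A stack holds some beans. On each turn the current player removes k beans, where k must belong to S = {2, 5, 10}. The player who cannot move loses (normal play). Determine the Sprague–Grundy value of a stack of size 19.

0

G(0) = 0
G(1) = mex{} = 0
G(2) = mex{0} = 1
G(3) = mex{0} = 1
G(4) = mex{1} = 0
G(5) = mex{1,0} = 2
G(6) = mex{0,0} = 1
G(7) = mex{2,1} = 0
G(8) = mex{1,1} = 0
G(9) = mex{0,0} = 1
G(10) = mex{0,2,0} = 1
G(11) = mex{1,1,0} = 2
G(12) = mex{1,0,1} = 2
G(13) = mex{2,0,1} = 3
G(14) = mex{2,1,0} = 3
G(15) = mex{3,1,2} = 0
G(16) = mex{3,2,1} = 0
G(17) = mex{0,2,0} = 1
G(18) = mex{0,3,0} = 1
G(19) = mex{1,3,1} = 0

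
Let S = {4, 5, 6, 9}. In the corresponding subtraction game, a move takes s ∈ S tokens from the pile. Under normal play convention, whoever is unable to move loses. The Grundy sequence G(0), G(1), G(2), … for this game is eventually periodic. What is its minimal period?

13

G(0) = 0
G(1) = mex{} = 0
G(2) = mex{} = 0
G(3) = mex{} = 0
G(4) = mex{0} = 1
G(5) = mex{0,0} = 1
G(6) = mex{0,0,0} = 1
G(7) = mex{0,0,0} = 1
G(8) = mex{1,0,0} = 2
G(9) = mex{1,1,0,0} = 2
G(10) = mex{1,1,1,0} = 2
G(11) = mex{1,1,1,0} = 2
G(12) = mex{2,1,1,0} = 3
G(13) = mex{2,2,1,1} = 0
G(14) = mex{2,2,2,1} = 0
G(15) = mex{2,2,2,1} = 0
G(16) = mex{3,2,2,1} = 0
G(17) = mex{0,3,2,2} = 1
G(18) = mex{0,0,3,2} = 1
G(19) = mex{0,0,0,2} = 1
G(20) = mex{0,0,0,2} = 1
G(21) = mex{1,0,0,3} = 2
G(22) = mex{1,1,0,0} = 2
G(23) = mex{1,1,1,0} = 2
G(24) = mex{1,1,1,0} = 2
G(25) = mex{2,1,1,0} = 3
G(26) = mex{2,2,1,1} = 0
G(27) = mex{2,2,2,1} = 0
G(n+13) = G(n) holds for n = 0,…,8 (a full window of length max(S) = 9), so the sequence is purely periodic with period 13.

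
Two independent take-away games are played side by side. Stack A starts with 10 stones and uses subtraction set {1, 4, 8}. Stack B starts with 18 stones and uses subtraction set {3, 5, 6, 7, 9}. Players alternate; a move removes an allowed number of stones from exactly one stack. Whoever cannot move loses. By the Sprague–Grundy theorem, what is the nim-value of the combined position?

Stack A, S = {1, 4, 8}:
n :  0  1  2  3  4  5  6  7  8  9 10
G :  0  1  0  1  2  0  1  0  1  2  3
G_A(10) = 3.
Stack B, S = {3, 5, 6, 7, 9}:
n :  0  1  2  3  4  5  6  7  8  9 10 11 12 13 14 15 16 17 18
G :  0  0  0  1  1  1  2  2  2  3  3  3  0  0  0  1  1  1  2
G_B(18) = 2.
Combined Grundy value = 3 ⊕ 2 = 1.

1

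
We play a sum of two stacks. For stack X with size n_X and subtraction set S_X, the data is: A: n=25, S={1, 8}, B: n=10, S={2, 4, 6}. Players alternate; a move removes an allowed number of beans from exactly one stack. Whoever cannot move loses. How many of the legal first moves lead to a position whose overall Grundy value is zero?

0

Stack A, S = {1, 8}:
G(0) = 0
G(1) = mex{0} = 1
G(2) = mex{1} = 0
G(3) = mex{0} = 1
G(4) = mex{1} = 0
G(5) = mex{0} = 1
G(6) = mex{1} = 0
G(7) = mex{0} = 1
G(8) = mex{1,0} = 2
G(9) = mex{2,1} = 0
G(10) = mex{0,0} = 1
G(11) = mex{1,1} = 0
G(12) = mex{0,0} = 1
G(13) = mex{1,1} = 0
G(14) = mex{0,0} = 1
G(15) = mex{1,1} = 0
G(16) = mex{0,2} = 1
G(17) = mex{1,0} = 2
G(18) = mex{2,1} = 0
G(19) = mex{0,0} = 1
G(20) = mex{1,1} = 0
G(21) = mex{0,0} = 1
G(22) = mex{1,1} = 0
G(23) = mex{0,0} = 1
G(24) = mex{1,1} = 0
G(25) = mex{0,2} = 1
G_A(25) = 1.
Stack B, S = {2, 4, 6}:
G(0) = 0
G(1) = mex{} = 0
G(2) = mex{0} = 1
G(3) = mex{0} = 1
G(4) = mex{1,0} = 2
G(5) = mex{1,0} = 2
G(6) = mex{2,1,0} = 3
G(7) = mex{2,1,0} = 3
G(8) = mex{3,2,1} = 0
G(9) = mex{3,2,1} = 0
G(10) = mex{0,3,2} = 1
G_B(10) = 1.
Combined Grundy value = 1 ⊕ 1 = 0.
A winning move leaves total XOR = 0, i.e. changes one component's Grundy value g to g ⊕ X where X is the current total.
Stack A: target g' = 1⊕0 = 1, but every legal move changes the Grundy value (mex property), so 0 moves.
Stack B: target g' = 1⊕0 = 1, but every legal move changes the Grundy value (mex property), so 0 moves.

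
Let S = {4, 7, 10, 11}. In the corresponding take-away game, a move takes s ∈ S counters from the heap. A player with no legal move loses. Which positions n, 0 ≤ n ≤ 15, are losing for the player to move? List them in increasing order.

G(0) = 0
G(1) = mex{} = 0
G(2) = mex{} = 0
G(3) = mex{} = 0
G(4) = mex{0} = 1
G(5) = mex{0} = 1
G(6) = mex{0} = 1
G(7) = mex{0,0} = 1
G(8) = mex{1,0} = 2
G(9) = mex{1,0} = 2
G(10) = mex{1,0,0} = 2
G(11) = mex{1,1,0,0} = 2
G(12) = mex{2,1,0,0} = 3
G(13) = mex{2,1,0,0} = 3
G(14) = mex{2,1,1,0} = 3
G(15) = mex{2,2,1,1} = 0
P-positions are exactly the n with G(n) = 0.

0, 1, 2, 3, 15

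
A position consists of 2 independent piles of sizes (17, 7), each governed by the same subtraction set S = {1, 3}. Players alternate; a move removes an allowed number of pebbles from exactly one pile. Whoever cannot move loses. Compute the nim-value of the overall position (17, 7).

0

All piles use S = {1, 3}:
n :  0  1  2  3  4  5  6  7  8  9 10 11 12 13 14 15 16 17
G :  0  1  0  1  0  1  0  1  0  1  0  1  0  1  0  1  0  1
Pile A: G(17) = 1.
Pile B: G(7) = 1.
Combined Grundy value = 1 ⊕ 1 = 0.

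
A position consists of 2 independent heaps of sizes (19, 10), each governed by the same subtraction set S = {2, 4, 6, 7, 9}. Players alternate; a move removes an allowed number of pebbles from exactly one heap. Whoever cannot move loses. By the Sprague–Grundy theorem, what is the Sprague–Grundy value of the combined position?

1

All heaps use S = {2, 4, 6, 7, 9}:
G(0) = 0
G(1) = mex{} = 0
G(2) = mex{0} = 1
G(3) = mex{0} = 1
G(4) = mex{1,0} = 2
G(5) = mex{1,0} = 2
G(6) = mex{2,1,0} = 3
G(7) = mex{2,1,0,0} = 3
G(8) = mex{3,2,1,0} = 4
G(9) = mex{3,2,1,1,0} = 4
G(10) = mex{4,3,2,1,0} = 5
G(11) = mex{4,3,2,2,1} = 0
G(12) = mex{5,4,3,2,1} = 0
G(13) = mex{0,4,3,3,2} = 1
G(14) = mex{0,5,4,3,2} = 1
G(15) = mex{1,0,4,4,3} = 2
G(16) = mex{1,0,5,4,3} = 2
G(17) = mex{2,1,0,5,4} = 3
G(18) = mex{2,1,0,0,4} = 3
G(19) = mex{3,2,1,0,5} = 4
Heap A: G(19) = 4.
Heap B: G(10) = 5.
Combined Grundy value = 4 ⊕ 5 = 1.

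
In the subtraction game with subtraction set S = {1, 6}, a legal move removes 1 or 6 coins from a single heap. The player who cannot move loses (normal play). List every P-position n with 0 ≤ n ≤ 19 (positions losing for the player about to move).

0, 2, 4, 7, 9, 11, 14, 16, 18

G(0) = 0
G(1) = mex{0} = 1
G(2) = mex{1} = 0
G(3) = mex{0} = 1
G(4) = mex{1} = 0
G(5) = mex{0} = 1
G(6) = mex{1,0} = 2
G(7) = mex{2,1} = 0
G(8) = mex{0,0} = 1
G(9) = mex{1,1} = 0
G(10) = mex{0,0} = 1
G(11) = mex{1,1} = 0
G(12) = mex{0,2} = 1
G(13) = mex{1,0} = 2
G(14) = mex{2,1} = 0
G(15) = mex{0,0} = 1
G(16) = mex{1,1} = 0
G(17) = mex{0,0} = 1
G(18) = mex{1,1} = 0
G(19) = mex{0,2} = 1
P-positions are exactly the n with G(n) = 0.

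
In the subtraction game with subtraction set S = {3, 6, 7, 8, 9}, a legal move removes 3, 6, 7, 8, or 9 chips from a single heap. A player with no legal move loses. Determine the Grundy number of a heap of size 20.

G(0) = 0
G(1) = mex{} = 0
G(2) = mex{} = 0
G(3) = mex{0} = 1
G(4) = mex{0} = 1
G(5) = mex{0} = 1
G(6) = mex{1,0} = 2
G(7) = mex{1,0,0} = 2
G(8) = mex{1,0,0,0} = 2
G(9) = mex{2,1,0,0,0} = 3
G(10) = mex{2,1,1,0,0} = 3
G(11) = mex{2,1,1,1,0} = 3
G(12) = mex{3,2,1,1,1} = 0
G(13) = mex{3,2,2,1,1} = 0
G(14) = mex{3,2,2,2,1} = 0
G(15) = mex{0,3,2,2,2} = 1
G(16) = mex{0,3,3,2,2} = 1
G(17) = mex{0,3,3,3,2} = 1
G(18) = mex{1,0,3,3,3} = 2
G(19) = mex{1,0,0,3,3} = 2
G(20) = mex{1,0,0,0,3} = 2

2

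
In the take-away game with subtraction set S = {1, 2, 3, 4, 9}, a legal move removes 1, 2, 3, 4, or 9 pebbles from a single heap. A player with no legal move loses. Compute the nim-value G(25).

n :  0  1  2  3  4  5  6  7  8  9 10 11 12 13 14 15 16 17 18 19 20 21 22 23 24 25
G :  0  1  2  3  4  0  1  2  3  4  0  1  2  3  4  0  1  2  3  4  0  1  2  3  4  0

0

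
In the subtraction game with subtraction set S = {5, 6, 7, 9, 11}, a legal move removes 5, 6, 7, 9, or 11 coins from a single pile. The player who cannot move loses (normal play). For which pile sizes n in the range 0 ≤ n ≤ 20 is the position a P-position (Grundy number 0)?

0, 1, 2, 3, 4, 16, 17, 18, 19, 20

G(0) = 0
G(1) = mex{} = 0
G(2) = mex{} = 0
G(3) = mex{} = 0
G(4) = mex{} = 0
G(5) = mex{0} = 1
G(6) = mex{0,0} = 1
G(7) = mex{0,0,0} = 1
G(8) = mex{0,0,0} = 1
G(9) = mex{0,0,0,0} = 1
G(10) = mex{1,0,0,0} = 2
G(11) = mex{1,1,0,0,0} = 2
G(12) = mex{1,1,1,0,0} = 2
G(13) = mex{1,1,1,0,0} = 2
G(14) = mex{1,1,1,1,0} = 2
G(15) = mex{2,1,1,1,0} = 3
G(16) = mex{2,2,1,1,1} = 0
G(17) = mex{2,2,2,1,1} = 0
G(18) = mex{2,2,2,1,1} = 0
G(19) = mex{2,2,2,2,1} = 0
G(20) = mex{3,2,2,2,1} = 0
P-positions are exactly the n with G(n) = 0.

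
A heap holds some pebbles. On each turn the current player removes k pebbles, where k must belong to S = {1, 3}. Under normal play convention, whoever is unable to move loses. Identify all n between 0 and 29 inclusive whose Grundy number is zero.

n :  0  1  2  3  4  5  6  7  8  9 10 11 12 13 14 15 16 17 18 19 20 21 22 23 24 25 26 27 28 29
G :  0  1  0  1  0  1  0  1  0  1  0  1  0  1  0  1  0  1  0  1  0  1  0  1  0  1  0  1  0  1
P-positions are exactly the n with G(n) = 0.

0, 2, 4, 6, 8, 10, 12, 14, 16, 18, 20, 22, 24, 26, 28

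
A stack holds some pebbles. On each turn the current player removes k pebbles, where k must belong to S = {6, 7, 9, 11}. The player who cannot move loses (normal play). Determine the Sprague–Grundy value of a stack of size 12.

2

G(0) = 0
G(1) = mex{} = 0
G(2) = mex{} = 0
G(3) = mex{} = 0
G(4) = mex{} = 0
G(5) = mex{} = 0
G(6) = mex{0} = 1
G(7) = mex{0,0} = 1
G(8) = mex{0,0} = 1
G(9) = mex{0,0,0} = 1
G(10) = mex{0,0,0} = 1
G(11) = mex{0,0,0,0} = 1
G(12) = mex{1,0,0,0} = 2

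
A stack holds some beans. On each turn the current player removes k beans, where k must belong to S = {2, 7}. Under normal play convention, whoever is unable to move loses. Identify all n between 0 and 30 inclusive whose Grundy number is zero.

G(0) = 0
G(1) = mex{} = 0
G(2) = mex{0} = 1
G(3) = mex{0} = 1
G(4) = mex{1} = 0
G(5) = mex{1} = 0
G(6) = mex{0} = 1
G(7) = mex{0,0} = 1
G(8) = mex{1,0} = 2
G(9) = mex{1,1} = 0
G(10) = mex{2,1} = 0
G(11) = mex{0,0} = 1
G(12) = mex{0,0} = 1
G(13) = mex{1,1} = 0
G(14) = mex{1,1} = 0
G(15) = mex{0,2} = 1
G(16) = mex{0,0} = 1
G(17) = mex{1,0} = 2
G(18) = mex{1,1} = 0
G(19) = mex{2,1} = 0
G(20) = mex{0,0} = 1
G(21) = mex{0,0} = 1
G(22) = mex{1,1} = 0
G(23) = mex{1,1} = 0
G(24) = mex{0,2} = 1
G(25) = mex{0,0} = 1
G(26) = mex{1,0} = 2
G(27) = mex{1,1} = 0
G(28) = mex{2,1} = 0
G(29) = mex{0,0} = 1
G(30) = mex{0,0} = 1
P-positions are exactly the n with G(n) = 0.

0, 1, 4, 5, 9, 10, 13, 14, 18, 19, 22, 23, 27, 28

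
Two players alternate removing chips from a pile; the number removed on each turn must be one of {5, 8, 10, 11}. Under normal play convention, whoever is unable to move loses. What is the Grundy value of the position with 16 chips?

G(0) = 0
G(1) = mex{} = 0
G(2) = mex{} = 0
G(3) = mex{} = 0
G(4) = mex{} = 0
G(5) = mex{0} = 1
G(6) = mex{0} = 1
G(7) = mex{0} = 1
G(8) = mex{0,0} = 1
G(9) = mex{0,0} = 1
G(10) = mex{1,0,0} = 2
G(11) = mex{1,0,0,0} = 2
G(12) = mex{1,0,0,0} = 2
G(13) = mex{1,1,0,0} = 2
G(14) = mex{1,1,0,0} = 2
G(15) = mex{2,1,1,0} = 3
G(16) = mex{2,1,1,1} = 0

0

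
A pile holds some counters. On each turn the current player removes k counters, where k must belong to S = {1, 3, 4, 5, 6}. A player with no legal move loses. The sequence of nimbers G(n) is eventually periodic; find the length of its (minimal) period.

9

G(0) = 0
G(1) = mex{0} = 1
G(2) = mex{1} = 0
G(3) = mex{0,0} = 1
G(4) = mex{1,1,0} = 2
G(5) = mex{2,0,1,0} = 3
G(6) = mex{3,1,0,1,0} = 2
G(7) = mex{2,2,1,0,1} = 3
G(8) = mex{3,3,2,1,0} = 4
G(9) = mex{4,2,3,2,1} = 0
G(10) = mex{0,3,2,3,2} = 1
G(11) = mex{1,4,3,2,3} = 0
G(12) = mex{0,0,4,3,2} = 1
G(13) = mex{1,1,0,4,3} = 2
G(14) = mex{2,0,1,0,4} = 3
G(15) = mex{3,1,0,1,0} = 2
G(16) = mex{2,2,1,0,1} = 3
G(17) = mex{3,3,2,1,0} = 4
G(18) = mex{4,2,3,2,1} = 0
G(19) = mex{0,3,2,3,2} = 1
G(n+9) = G(n) holds for n = 0,…,5 (a full window of length max(S) = 6), so the sequence is purely periodic with period 9.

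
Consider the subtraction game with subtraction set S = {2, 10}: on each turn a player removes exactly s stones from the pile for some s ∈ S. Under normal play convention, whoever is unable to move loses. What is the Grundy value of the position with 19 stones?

G(0) = 0
G(1) = mex{} = 0
G(2) = mex{0} = 1
G(3) = mex{0} = 1
G(4) = mex{1} = 0
G(5) = mex{1} = 0
G(6) = mex{0} = 1
G(7) = mex{0} = 1
G(8) = mex{1} = 0
G(9) = mex{1} = 0
G(10) = mex{0,0} = 1
G(11) = mex{0,0} = 1
G(12) = mex{1,1} = 0
G(13) = mex{1,1} = 0
G(14) = mex{0,0} = 1
G(15) = mex{0,0} = 1
G(16) = mex{1,1} = 0
G(17) = mex{1,1} = 0
G(18) = mex{0,0} = 1
G(19) = mex{0,0} = 1

1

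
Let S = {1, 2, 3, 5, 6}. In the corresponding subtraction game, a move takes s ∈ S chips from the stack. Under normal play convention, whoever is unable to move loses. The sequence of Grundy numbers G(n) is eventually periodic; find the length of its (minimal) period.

G(0) = 0
G(1) = mex{0} = 1
G(2) = mex{1,0} = 2
G(3) = mex{2,1,0} = 3
G(4) = mex{3,2,1} = 0
G(5) = mex{0,3,2,0} = 1
G(6) = mex{1,0,3,1,0} = 2
G(7) = mex{2,1,0,2,1} = 3
G(8) = mex{3,2,1,3,2} = 0
G(9) = mex{0,3,2,0,3} = 1
G(10) = mex{1,0,3,1,0} = 2
G(11) = mex{2,1,0,2,1} = 3
G(12) = mex{3,2,1,3,2} = 0
G(13) = mex{0,3,2,0,3} = 1
G(14) = mex{1,0,3,1,0} = 2
G(n+4) = G(n) holds for n = 0,…,5 (a full window of length max(S) = 6), so the sequence is purely periodic with period 4.

4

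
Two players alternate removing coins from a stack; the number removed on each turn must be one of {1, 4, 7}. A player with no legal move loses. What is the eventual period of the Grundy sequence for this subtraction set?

8

G(0) = 0
G(1) = mex{0} = 1
G(2) = mex{1} = 0
G(3) = mex{0} = 1
G(4) = mex{1,0} = 2
G(5) = mex{2,1} = 0
G(6) = mex{0,0} = 1
G(7) = mex{1,1,0} = 2
G(8) = mex{2,2,1} = 0
G(9) = mex{0,0,0} = 1
G(10) = mex{1,1,1} = 0
G(11) = mex{0,2,2} = 1
G(12) = mex{1,0,0} = 2
G(13) = mex{2,1,1} = 0
G(14) = mex{0,0,2} = 1
G(15) = mex{1,1,0} = 2
G(16) = mex{2,2,1} = 0
G(17) = mex{0,0,0} = 1
G(n+8) = G(n) holds for n = 0,…,6 (a full window of length max(S) = 7), so the sequence is purely periodic with period 8.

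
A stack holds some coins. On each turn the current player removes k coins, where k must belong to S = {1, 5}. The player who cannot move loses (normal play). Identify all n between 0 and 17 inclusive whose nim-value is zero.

n :  0  1  2  3  4  5  6  7  8  9 10 11 12 13 14 15 16 17
G :  0  1  0  1  0  1  0  1  0  1  0  1  0  1  0  1  0  1
P-positions are exactly the n with G(n) = 0.

0, 2, 4, 6, 8, 10, 12, 14, 16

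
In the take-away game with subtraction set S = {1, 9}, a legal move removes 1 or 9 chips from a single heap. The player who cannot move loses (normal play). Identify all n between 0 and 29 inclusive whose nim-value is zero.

G(0) = 0
G(1) = mex{0} = 1
G(2) = mex{1} = 0
G(3) = mex{0} = 1
G(4) = mex{1} = 0
G(5) = mex{0} = 1
G(6) = mex{1} = 0
G(7) = mex{0} = 1
G(8) = mex{1} = 0
G(9) = mex{0,0} = 1
G(10) = mex{1,1} = 0
G(11) = mex{0,0} = 1
G(12) = mex{1,1} = 0
G(13) = mex{0,0} = 1
G(14) = mex{1,1} = 0
G(15) = mex{0,0} = 1
G(16) = mex{1,1} = 0
G(17) = mex{0,0} = 1
G(18) = mex{1,1} = 0
G(19) = mex{0,0} = 1
G(20) = mex{1,1} = 0
G(21) = mex{0,0} = 1
G(22) = mex{1,1} = 0
G(23) = mex{0,0} = 1
G(24) = mex{1,1} = 0
G(25) = mex{0,0} = 1
G(26) = mex{1,1} = 0
G(27) = mex{0,0} = 1
G(28) = mex{1,1} = 0
G(29) = mex{0,0} = 1
P-positions are exactly the n with G(n) = 0.

0, 2, 4, 6, 8, 10, 12, 14, 16, 18, 20, 22, 24, 26, 28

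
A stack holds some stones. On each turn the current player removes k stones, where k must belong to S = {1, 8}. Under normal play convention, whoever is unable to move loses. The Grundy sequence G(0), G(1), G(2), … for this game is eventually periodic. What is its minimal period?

G(0) = 0
G(1) = mex{0} = 1
G(2) = mex{1} = 0
G(3) = mex{0} = 1
G(4) = mex{1} = 0
G(5) = mex{0} = 1
G(6) = mex{1} = 0
G(7) = mex{0} = 1
G(8) = mex{1,0} = 2
G(9) = mex{2,1} = 0
G(10) = mex{0,0} = 1
G(11) = mex{1,1} = 0
G(12) = mex{0,0} = 1
G(13) = mex{1,1} = 0
G(14) = mex{0,0} = 1
G(15) = mex{1,1} = 0
G(16) = mex{0,2} = 1
G(17) = mex{1,0} = 2
G(18) = mex{2,1} = 0
G(19) = mex{0,0} = 1
G(n+9) = G(n) holds for n = 0,…,7 (a full window of length max(S) = 8), so the sequence is purely periodic with period 9.

9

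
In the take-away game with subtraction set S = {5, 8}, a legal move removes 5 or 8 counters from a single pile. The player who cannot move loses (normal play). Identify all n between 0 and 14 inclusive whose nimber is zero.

G(0) = 0
G(1) = mex{} = 0
G(2) = mex{} = 0
G(3) = mex{} = 0
G(4) = mex{} = 0
G(5) = mex{0} = 1
G(6) = mex{0} = 1
G(7) = mex{0} = 1
G(8) = mex{0,0} = 1
G(9) = mex{0,0} = 1
G(10) = mex{1,0} = 2
G(11) = mex{1,0} = 2
G(12) = mex{1,0} = 2
G(13) = mex{1,1} = 0
G(14) = mex{1,1} = 0
P-positions are exactly the n with G(n) = 0.

0, 1, 2, 3, 4, 13, 14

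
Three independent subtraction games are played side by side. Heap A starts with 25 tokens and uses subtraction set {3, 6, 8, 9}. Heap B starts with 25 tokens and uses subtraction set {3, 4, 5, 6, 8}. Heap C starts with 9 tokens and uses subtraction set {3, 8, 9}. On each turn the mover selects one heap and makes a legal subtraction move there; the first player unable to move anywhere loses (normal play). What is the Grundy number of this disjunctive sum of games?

0

Heap A, S = {3, 6, 8, 9}:
n :  0  1  2  3  4  5  6  7  8  9 10 11 12 13 14 15 16 17 18 19 20 21 22 23 24 25
G :  0  0  0  1  1  1  2  2  2  3  3  3  0  0  0  1  1  1  2  2  2  3  3  3  0  0
G_A(25) = 0.
Heap B, S = {3, 4, 5, 6, 8}:
n :  0  1  2  3  4  5  6  7  8  9 10 11 12 13 14 15 16 17 18 19 20 21 22 23 24 25
G :  0  0  0  1  1  1  2  2  2  3  3  0  0  0  1  1  1  2  2  2  3  3  0  0  0  1
G_B(25) = 1.
Heap C, S = {3, 8, 9}:
n : 0 1 2 3 4 5 6 7 8 9
G : 0 0 0 1 1 1 0 0 2 1
G_C(9) = 1.
Combined Grundy value = 0 ⊕ 1 ⊕ 1 = 0.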